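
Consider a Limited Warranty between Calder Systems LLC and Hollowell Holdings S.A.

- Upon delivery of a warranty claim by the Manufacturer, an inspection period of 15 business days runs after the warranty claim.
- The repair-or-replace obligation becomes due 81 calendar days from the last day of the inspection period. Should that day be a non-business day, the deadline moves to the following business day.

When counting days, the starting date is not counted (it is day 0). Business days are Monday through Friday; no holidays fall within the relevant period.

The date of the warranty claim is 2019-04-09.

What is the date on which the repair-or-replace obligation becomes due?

The last day of the inspection period: 15 business days after Tuesday, 2019-04-09, skipping weekends — Apr 10, Apr 11, Apr 12, Apr 15, …, Apr 26, Apr 29, Apr 30 — lands on Tuesday, 2019-04-30.
Adding 81 calendar days to 2019-04-30 gives 2019-07-20, which is the date on which the repair-or-replace obligation becomes due. That falls on a Saturday, so it rolls to the next business day, Monday, 2019-07-22.

2019-07-22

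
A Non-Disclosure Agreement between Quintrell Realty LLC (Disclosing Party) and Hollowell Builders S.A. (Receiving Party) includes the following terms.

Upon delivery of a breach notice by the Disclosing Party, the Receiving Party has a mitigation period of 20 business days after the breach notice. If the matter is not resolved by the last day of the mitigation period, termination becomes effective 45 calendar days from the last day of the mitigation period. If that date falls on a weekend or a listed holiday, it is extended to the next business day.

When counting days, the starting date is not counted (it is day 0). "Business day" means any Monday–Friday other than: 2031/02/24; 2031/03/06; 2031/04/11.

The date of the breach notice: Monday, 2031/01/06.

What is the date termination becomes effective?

2031/03/20

The last day of the mitigation period: 20 business days after Monday, 2031/01/06, skipping weekends — Jan 7, Jan 8, Jan 9, Jan 10, …, Jan 30, Jan 31, Feb 3 — lands on Monday, 2031/02/03.
The date termination becomes effective: 2031/02/03 + 45 days = 2031/03/20. 2031/03/20 is a Thursday and is not a listed holiday, so no roll-forward applies.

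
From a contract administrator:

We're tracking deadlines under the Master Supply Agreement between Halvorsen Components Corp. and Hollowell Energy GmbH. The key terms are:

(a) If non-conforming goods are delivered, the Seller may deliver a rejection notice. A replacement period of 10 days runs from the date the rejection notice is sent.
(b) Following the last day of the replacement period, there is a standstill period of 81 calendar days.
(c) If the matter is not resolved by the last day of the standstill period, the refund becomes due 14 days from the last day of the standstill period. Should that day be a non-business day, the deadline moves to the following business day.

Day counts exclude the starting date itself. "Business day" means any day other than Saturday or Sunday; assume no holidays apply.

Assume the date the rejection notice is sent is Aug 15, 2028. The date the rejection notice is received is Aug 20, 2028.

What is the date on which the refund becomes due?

Nov 28, 2028

Adding 10 calendar days to Aug 15, 2028 gives Aug 25, 2028, which is the last day of the replacement period.
The last day of the standstill period: Aug 25, 2028 + 81 days = Nov 14, 2028.
Adding 14 calendar days to Nov 14, 2028 gives Nov 28, 2028, which is the date on which the refund becomes due. Nov 28, 2028 is a Tuesday, so no roll-forward applies.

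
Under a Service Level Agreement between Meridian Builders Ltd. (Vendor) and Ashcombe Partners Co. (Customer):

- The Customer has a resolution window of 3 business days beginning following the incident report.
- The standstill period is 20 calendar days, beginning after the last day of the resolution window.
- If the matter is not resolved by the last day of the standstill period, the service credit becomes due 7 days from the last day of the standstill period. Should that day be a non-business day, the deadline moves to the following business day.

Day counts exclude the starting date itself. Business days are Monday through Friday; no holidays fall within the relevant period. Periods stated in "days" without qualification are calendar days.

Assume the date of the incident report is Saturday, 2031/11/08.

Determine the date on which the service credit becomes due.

The last day of the resolution window: 3 business days after Saturday, 2031/11/08, skipping weekends — Nov 10, Nov 11, Nov 12 — lands on Wednesday, 2031/11/12.
Adding 20 calendar days to 2031/11/12 gives 2031/12/02, which is the last day of the standstill period.
The date on which the service credit becomes due: 2031/12/02 + 7 days = 2031/12/09. 2031/12/09 is a Tuesday, so no roll-forward applies.

2031/12/09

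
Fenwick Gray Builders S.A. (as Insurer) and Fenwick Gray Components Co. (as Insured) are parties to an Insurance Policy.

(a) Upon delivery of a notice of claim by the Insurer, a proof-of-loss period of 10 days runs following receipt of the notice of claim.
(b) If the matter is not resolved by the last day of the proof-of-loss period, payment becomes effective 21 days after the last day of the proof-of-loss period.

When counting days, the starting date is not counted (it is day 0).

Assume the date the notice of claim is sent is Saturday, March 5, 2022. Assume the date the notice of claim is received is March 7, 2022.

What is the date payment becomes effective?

April 7, 2022

The last day of the proof-of-loss period: March 7, 2022 + 10 days = March 17, 2022.
The date payment becomes effective: 21 calendar days after March 17, 2022 is April 7, 2022.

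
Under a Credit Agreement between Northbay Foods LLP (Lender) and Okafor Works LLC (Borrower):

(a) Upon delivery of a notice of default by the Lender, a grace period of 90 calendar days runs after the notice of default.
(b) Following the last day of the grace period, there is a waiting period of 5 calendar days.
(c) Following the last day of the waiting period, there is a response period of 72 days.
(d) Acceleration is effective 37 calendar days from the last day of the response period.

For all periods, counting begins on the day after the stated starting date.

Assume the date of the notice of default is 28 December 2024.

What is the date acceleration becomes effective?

The last day of the grace period: 90 calendar days after 28 December 2024 is 28 March 2025.
The last day of the waiting period: 5 calendar days after 28 March 2025 is 2 April 2025.
Adding 72 calendar days to 2 April 2025 gives 13 June 2025, which is the last day of the response period.
Adding 37 calendar days to 13 June 2025 gives 20 July 2025, which is the date acceleration becomes effective.

20 July 2025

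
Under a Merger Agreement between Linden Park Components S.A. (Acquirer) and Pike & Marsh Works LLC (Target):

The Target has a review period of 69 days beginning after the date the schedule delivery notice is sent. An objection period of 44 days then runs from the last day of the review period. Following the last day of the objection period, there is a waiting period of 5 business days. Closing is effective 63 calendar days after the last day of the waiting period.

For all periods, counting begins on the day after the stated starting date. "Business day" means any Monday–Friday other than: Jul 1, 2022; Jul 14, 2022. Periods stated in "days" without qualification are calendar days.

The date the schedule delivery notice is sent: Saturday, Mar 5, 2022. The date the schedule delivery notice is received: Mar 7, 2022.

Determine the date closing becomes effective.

Adding 69 calendar days to Mar 5, 2022 gives May 13, 2022, which is the last day of the review period.
The last day of the objection period: May 13, 2022 + 44 days = Jun 26, 2022.
From Sunday, Jun 26, 2022, 5 business days (Jun 27, Jun 28, Jun 29, Jun 30, Jul 4, skipping weekends and the listed holiday on Jul 1) brings us to Monday, Jul 4, 2022, which is the last day of the waiting period.
Adding 63 calendar days to Jul 4, 2022 gives Sep 5, 2022, which is the date closing becomes effective.

Sep 5, 2022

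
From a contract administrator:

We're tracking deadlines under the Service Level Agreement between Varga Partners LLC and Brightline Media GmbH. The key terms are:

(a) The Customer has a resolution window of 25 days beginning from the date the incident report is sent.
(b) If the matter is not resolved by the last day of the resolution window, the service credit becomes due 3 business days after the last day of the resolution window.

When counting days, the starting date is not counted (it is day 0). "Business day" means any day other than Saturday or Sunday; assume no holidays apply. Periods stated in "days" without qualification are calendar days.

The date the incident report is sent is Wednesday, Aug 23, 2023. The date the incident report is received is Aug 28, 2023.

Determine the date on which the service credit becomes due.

The last day of the resolution window: Aug 23, 2023 + 25 days = Sep 17, 2023.
The date on which the service credit becomes due: counting 3 business days from Sunday, Sep 17, 2023 (Sep 18, Sep 19, Sep 20, skipping weekends) reaches Wednesday, Sep 20, 2023.

Sep 20, 2023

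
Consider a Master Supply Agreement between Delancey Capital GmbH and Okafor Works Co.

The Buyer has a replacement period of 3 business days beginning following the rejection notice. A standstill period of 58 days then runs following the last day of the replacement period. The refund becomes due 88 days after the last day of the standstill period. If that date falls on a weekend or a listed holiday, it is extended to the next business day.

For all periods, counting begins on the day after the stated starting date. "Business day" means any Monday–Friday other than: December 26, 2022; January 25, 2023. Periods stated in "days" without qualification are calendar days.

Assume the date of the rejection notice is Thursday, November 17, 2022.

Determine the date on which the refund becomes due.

From Thursday, November 17, 2022, 3 business days (Nov 18, Nov 21, Nov 22, skipping weekends) brings us to Tuesday, November 22, 2022, which is the last day of the replacement period.
Adding 58 calendar days to November 22, 2022 gives January 19, 2023, which is the last day of the standstill period.
Adding 88 calendar days to January 19, 2023 gives April 17, 2023, which is the date on which the refund becomes due. April 17, 2023 is a Monday and is not a listed holiday, so no roll-forward applies.

April 17, 2023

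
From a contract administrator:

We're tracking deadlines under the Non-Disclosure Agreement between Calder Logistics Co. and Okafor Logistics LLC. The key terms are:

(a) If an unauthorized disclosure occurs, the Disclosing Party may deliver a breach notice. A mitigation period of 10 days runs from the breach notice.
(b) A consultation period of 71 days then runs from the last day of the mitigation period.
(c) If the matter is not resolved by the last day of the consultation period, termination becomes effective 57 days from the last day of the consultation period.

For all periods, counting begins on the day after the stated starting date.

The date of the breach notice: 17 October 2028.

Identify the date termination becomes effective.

Adding 10 calendar days to 17 October 2028 gives 27 October 2028, which is the last day of the mitigation period.
Adding 71 calendar days to 27 October 2028 gives 6 January 2029, which is the last day of the consultation period.
The date termination becomes effective: 6 January 2029 + 57 days = 4 March 2029.

4 March 2029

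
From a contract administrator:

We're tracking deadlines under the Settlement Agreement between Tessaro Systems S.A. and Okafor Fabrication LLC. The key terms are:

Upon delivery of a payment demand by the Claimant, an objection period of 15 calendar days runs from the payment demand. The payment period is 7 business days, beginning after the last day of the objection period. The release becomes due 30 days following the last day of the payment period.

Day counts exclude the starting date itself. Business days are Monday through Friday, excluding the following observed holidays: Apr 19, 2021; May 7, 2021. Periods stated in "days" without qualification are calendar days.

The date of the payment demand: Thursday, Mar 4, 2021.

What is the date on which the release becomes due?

The last day of the objection period: Mar 4, 2021 + 15 days = Mar 19, 2021.
The last day of the payment period: 7 business days after Friday, Mar 19, 2021, skipping weekends — Mar 22, Mar 23, Mar 24, Mar 25, Mar 26, Mar 29, Mar 30 — lands on Tuesday, Mar 30, 2021.
The date on which the release becomes due: Mar 30, 2021 + 30 days = Apr 29, 2021.

Apr 29, 2021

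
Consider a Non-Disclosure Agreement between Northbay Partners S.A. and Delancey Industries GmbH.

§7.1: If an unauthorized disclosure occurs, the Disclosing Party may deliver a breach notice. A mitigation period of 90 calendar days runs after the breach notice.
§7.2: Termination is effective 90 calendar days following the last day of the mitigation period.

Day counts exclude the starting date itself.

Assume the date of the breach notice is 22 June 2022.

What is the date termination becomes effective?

19 December 2022

The last day of the mitigation period: 22 June 2022 + 90 days = 20 September 2022.
Adding 90 calendar days to 20 September 2022 gives 19 December 2022, which is the date termination becomes effective.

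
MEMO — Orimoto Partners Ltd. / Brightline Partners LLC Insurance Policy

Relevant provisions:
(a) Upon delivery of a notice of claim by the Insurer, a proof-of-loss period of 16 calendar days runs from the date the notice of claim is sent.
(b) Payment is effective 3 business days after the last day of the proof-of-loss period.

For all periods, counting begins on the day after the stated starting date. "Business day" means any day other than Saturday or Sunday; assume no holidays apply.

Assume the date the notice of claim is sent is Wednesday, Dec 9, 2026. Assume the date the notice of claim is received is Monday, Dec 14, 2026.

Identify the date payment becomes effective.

The last day of the proof-of-loss period: 16 calendar days after Dec 9, 2026 is Dec 25, 2026.
From Friday, Dec 25, 2026, 3 business days (Dec 28, Dec 29, Dec 30, skipping weekends) brings us to Wednesday, Dec 30, 2026, which is the date payment becomes effective.

Dec 30, 2026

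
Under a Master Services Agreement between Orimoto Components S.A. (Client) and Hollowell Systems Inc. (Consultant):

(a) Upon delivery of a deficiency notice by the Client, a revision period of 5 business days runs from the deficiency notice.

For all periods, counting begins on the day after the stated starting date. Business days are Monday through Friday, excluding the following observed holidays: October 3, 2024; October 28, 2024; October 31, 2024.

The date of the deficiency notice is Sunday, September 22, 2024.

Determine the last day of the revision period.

The last day of the revision period: 5 business days after Sunday, September 22, 2024, skipping weekends — Sep 23, Sep 24, Sep 25, Sep 26, Sep 27 — lands on Friday, September 27, 2024.

September 27, 2024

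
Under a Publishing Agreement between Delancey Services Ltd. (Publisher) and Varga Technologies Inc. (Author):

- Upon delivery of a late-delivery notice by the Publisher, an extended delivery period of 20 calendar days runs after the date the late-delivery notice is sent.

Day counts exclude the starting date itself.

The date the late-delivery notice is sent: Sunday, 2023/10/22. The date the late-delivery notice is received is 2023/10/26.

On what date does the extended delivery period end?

The last day of the extended delivery period: 2023/10/22 + 20 days = 2023/11/11.

2023/11/11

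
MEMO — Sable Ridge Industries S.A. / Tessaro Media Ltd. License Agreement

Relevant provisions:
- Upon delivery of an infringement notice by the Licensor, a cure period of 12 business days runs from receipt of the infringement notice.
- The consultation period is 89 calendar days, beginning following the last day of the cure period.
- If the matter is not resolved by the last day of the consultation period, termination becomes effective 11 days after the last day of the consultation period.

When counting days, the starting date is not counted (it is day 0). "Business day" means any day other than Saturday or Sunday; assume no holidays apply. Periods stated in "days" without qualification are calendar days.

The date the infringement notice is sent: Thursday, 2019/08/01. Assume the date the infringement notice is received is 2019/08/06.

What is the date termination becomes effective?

2019/11/30

From Tuesday, 2019/08/06, 12 business days (Aug 7, Aug 8, Aug 9, Aug 12, …, Aug 20, Aug 21, Aug 22, skipping weekends) brings us to Thursday, 2019/08/22, which is the last day of the cure period.
The last day of the consultation period: 2019/08/22 + 89 days = 2019/11/19.
The date termination becomes effective: 11 calendar days after 2019/11/19 is 2019/11/30.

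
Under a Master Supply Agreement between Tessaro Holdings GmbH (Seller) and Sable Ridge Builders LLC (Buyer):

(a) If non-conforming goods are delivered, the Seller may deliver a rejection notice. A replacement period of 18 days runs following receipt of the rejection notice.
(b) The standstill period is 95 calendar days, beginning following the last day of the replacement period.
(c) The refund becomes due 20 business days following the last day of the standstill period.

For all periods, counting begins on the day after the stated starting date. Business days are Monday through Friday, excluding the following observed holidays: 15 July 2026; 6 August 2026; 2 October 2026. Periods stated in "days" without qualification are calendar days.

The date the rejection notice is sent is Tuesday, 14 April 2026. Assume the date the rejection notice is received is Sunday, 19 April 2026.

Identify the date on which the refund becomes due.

7 September 2026

The last day of the replacement period: 18 calendar days after 19 April 2026 is 7 May 2026.
The last day of the standstill period: 95 calendar days after 7 May 2026 is 10 August 2026.
From Monday, 10 August 2026, 20 business days (Aug 11, Aug 12, Aug 13, Aug 14, …, Sep 3, Sep 4, Sep 7, skipping weekends) brings us to Monday, 7 September 2026, which is the date on which the refund becomes due.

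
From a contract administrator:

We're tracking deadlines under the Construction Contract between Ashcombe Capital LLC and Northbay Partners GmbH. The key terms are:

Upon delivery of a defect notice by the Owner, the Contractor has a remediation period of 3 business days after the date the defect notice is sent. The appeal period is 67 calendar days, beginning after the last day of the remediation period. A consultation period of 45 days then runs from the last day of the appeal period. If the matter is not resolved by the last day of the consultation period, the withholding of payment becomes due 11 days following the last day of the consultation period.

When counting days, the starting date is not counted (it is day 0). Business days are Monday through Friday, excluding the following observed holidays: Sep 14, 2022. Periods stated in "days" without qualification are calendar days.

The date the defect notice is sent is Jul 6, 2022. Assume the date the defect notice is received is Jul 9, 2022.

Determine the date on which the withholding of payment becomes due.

Nov 11, 2022

From Wednesday, Jul 6, 2022, 3 business days (Jul 7, Jul 8, Jul 11, skipping weekends) brings us to Monday, Jul 11, 2022, which is the last day of the remediation period.
The last day of the appeal period: Jul 11, 2022 + 67 days = Sep 16, 2022.
Adding 45 calendar days to Sep 16, 2022 gives Oct 31, 2022, which is the last day of the consultation period.
Adding 11 calendar days to Oct 31, 2022 gives Nov 11, 2022, which is the date on which the withholding of payment becomes due.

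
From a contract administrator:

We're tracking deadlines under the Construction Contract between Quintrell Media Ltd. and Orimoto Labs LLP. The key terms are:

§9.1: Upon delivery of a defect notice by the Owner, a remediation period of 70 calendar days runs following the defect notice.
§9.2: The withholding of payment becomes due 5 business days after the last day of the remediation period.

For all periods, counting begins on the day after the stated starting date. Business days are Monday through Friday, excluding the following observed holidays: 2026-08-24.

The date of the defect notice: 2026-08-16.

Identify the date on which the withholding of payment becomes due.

Adding 70 calendar days to 2026-08-16 gives 2026-10-25, which is the last day of the remediation period.
The date on which the withholding of payment becomes due: counting 5 business days from Sunday, 2026-10-25 (Oct 26, Oct 27, Oct 28, Oct 29, Oct 30, skipping weekends) reaches Friday, 2026-10-30.

2026-10-30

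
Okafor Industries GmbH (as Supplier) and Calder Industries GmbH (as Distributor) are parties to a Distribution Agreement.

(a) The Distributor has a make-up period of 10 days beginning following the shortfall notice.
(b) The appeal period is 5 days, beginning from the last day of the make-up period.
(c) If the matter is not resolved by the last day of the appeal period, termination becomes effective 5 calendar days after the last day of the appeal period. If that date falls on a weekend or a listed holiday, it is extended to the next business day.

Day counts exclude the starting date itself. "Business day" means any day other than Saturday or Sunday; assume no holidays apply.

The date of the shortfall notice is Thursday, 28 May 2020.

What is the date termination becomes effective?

17 June 2020

The last day of the make-up period: 10 calendar days after 28 May 2020 is 7 June 2020.
The last day of the appeal period: 5 calendar days after 7 June 2020 is 12 June 2020.
The date termination becomes effective: 12 June 2020 + 5 days = 17 June 2020. 17 June 2020 is a Wednesday, so no roll-forward applies.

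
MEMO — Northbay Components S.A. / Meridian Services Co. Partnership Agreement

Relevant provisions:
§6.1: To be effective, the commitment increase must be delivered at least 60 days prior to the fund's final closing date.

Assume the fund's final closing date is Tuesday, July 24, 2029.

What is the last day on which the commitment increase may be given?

May 25, 2029

July 24, 2029 minus 60 days is May 25, 2029.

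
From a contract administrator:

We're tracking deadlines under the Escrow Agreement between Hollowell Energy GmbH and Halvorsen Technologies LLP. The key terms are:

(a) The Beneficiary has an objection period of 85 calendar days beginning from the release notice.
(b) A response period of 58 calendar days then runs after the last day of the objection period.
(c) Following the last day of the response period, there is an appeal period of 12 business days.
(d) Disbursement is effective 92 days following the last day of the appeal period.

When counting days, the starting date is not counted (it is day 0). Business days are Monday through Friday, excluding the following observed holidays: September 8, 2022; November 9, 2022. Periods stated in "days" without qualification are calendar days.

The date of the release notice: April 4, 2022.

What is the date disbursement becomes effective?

December 14, 2022

The last day of the objection period: April 4, 2022 + 85 days = June 28, 2022.
The last day of the response period: June 28, 2022 + 58 days = August 25, 2022.
The last day of the appeal period: 12 business days after Thursday, August 25, 2022, skipping weekends and the listed holiday on Sep 8 — Aug 26, Aug 29, Aug 30, Aug 31, …, Sep 9, Sep 12, Sep 13 — lands on Tuesday, September 13, 2022.
Adding 92 calendar days to September 13, 2022 gives December 14, 2022, which is the date disbursement becomes effective.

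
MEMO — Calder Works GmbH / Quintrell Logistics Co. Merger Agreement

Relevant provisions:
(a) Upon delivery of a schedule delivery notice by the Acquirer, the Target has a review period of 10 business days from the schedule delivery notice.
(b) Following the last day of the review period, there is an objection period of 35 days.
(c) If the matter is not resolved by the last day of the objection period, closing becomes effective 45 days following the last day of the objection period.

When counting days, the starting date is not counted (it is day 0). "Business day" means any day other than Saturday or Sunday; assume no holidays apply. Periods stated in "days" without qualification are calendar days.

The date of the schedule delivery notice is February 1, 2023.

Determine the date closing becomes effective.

May 6, 2023

The last day of the review period: 10 business days after Wednesday, February 1, 2023, skipping weekends — Feb 2, Feb 3, Feb 6, Feb 7, Feb 8, Feb 9, Feb 10, Feb 13, Feb 14, Feb 15 — lands on Wednesday, February 15, 2023.
The last day of the objection period: February 15, 2023 + 35 days = March 22, 2023.
The date closing becomes effective: March 22, 2023 + 45 days = May 6, 2023.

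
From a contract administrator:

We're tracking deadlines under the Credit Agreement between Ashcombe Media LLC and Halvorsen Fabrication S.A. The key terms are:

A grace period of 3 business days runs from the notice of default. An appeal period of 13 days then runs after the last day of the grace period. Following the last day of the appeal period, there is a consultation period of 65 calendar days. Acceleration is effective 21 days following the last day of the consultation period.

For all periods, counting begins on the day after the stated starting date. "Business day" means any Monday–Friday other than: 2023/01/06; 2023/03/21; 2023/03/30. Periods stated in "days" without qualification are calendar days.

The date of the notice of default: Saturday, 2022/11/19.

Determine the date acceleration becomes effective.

The last day of the grace period: counting 3 business days from Saturday, 2022/11/19 (Nov 21, Nov 22, Nov 23, skipping weekends) reaches Wednesday, 2022/11/23.
The last day of the appeal period: 13 calendar days after 2022/11/23 is 2022/12/06.
Adding 65 calendar days to 2022/12/06 gives 2023/02/09, which is the last day of the consultation period.
Adding 21 calendar days to 2023/02/09 gives 2023/03/02, which is the date acceleration becomes effective.

2023/03/02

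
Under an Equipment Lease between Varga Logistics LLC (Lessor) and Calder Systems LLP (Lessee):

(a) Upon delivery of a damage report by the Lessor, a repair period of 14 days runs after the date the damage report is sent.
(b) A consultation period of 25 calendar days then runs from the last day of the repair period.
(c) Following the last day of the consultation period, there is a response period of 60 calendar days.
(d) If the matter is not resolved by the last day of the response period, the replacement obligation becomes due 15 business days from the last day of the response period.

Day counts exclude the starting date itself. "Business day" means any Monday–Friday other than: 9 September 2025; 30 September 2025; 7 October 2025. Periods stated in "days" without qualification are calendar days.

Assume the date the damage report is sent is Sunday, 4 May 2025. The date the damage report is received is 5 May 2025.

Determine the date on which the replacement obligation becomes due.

1 September 2025

Adding 14 calendar days to 4 May 2025 gives 18 May 2025, which is the last day of the repair period.
The last day of the consultation period: 18 May 2025 + 25 days = 12 June 2025.
The last day of the response period: 12 June 2025 + 60 days = 11 August 2025.
The date on which the replacement obligation becomes due: counting 15 business days from Monday, 11 August 2025 (Aug 12, Aug 13, Aug 14, Aug 15, …, Aug 28, Aug 29, Sep 1, skipping weekends) reaches Monday, 1 September 2025.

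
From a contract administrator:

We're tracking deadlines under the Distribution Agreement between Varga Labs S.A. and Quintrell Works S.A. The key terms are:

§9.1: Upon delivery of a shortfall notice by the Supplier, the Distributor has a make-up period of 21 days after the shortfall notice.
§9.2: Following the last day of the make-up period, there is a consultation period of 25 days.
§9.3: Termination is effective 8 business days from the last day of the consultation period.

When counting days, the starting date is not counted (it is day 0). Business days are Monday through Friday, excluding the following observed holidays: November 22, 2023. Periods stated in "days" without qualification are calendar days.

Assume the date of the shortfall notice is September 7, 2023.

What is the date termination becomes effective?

November 2, 2023

Adding 21 calendar days to September 7, 2023 gives September 28, 2023, which is the last day of the make-up period.
Adding 25 calendar days to September 28, 2023 gives October 23, 2023, which is the last day of the consultation period.
The date termination becomes effective: counting 8 business days from Monday, October 23, 2023 (Oct 24, Oct 25, Oct 26, Oct 27, Oct 30, Oct 31, Nov 1, Nov 2, skipping weekends) reaches Thursday, November 2, 2023.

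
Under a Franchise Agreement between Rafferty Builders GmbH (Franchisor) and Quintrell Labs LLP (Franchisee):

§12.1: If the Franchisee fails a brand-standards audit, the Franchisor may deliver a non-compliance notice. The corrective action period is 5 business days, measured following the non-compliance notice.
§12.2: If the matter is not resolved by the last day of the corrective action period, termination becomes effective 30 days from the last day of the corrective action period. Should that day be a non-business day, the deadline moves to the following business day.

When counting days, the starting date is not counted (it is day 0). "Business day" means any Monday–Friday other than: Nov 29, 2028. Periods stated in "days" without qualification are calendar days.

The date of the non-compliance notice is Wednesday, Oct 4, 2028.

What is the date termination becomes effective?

Nov 10, 2028

The last day of the corrective action period: 5 business days after Wednesday, Oct 4, 2028, skipping weekends — Oct 5, Oct 6, Oct 9, Oct 10, Oct 11 — lands on Wednesday, Oct 11, 2028.
Adding 30 calendar days to Oct 11, 2028 gives Nov 10, 2028, which is the date termination becomes effective. Nov 10, 2028 is a Friday and is not a listed holiday, so no roll-forward applies.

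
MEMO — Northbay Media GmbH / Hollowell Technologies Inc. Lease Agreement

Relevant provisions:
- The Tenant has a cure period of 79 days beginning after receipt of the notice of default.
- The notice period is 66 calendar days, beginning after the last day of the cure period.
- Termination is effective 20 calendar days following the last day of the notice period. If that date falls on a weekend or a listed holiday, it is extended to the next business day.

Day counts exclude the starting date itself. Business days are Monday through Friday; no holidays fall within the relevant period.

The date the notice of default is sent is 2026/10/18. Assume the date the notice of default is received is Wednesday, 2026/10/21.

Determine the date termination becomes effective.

2027/04/05

The last day of the cure period: 79 calendar days after 2026/10/21 is 2027/01/08.
The last day of the notice period: 2027/01/08 + 66 days = 2027/03/15.
The date termination becomes effective: 20 calendar days after 2027/03/15 is 2027/04/04. That falls on a Sunday, so it rolls to the next business day, Monday, 2027/04/05.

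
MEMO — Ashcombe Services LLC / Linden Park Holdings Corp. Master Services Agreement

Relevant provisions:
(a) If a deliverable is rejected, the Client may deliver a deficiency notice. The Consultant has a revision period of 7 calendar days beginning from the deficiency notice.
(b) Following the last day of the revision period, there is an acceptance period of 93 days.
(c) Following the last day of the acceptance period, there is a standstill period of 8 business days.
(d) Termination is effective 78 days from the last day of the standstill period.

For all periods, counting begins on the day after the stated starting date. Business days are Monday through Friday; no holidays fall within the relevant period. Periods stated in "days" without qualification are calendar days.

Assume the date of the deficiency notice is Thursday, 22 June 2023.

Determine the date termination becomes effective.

28 December 2023

The last day of the revision period: 22 June 2023 + 7 days = 29 June 2023.
The last day of the acceptance period: 93 calendar days after 29 June 2023 is 30 September 2023.
The last day of the standstill period: 8 business days after Saturday, 30 September 2023, skipping weekends — Oct 2, Oct 3, Oct 4, Oct 5, Oct 6, Oct 9, Oct 10, Oct 11 — lands on Wednesday, 11 October 2023.
The date termination becomes effective: 78 calendar days after 11 October 2023 is 28 December 2023.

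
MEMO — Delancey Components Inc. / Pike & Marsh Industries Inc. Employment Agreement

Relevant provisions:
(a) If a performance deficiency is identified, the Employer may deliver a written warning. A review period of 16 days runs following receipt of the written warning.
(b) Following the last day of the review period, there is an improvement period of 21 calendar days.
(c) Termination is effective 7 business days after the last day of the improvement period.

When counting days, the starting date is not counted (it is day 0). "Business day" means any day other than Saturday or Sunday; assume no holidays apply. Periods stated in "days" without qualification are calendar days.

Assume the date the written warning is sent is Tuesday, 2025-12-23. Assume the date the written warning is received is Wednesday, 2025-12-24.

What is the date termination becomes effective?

The last day of the review period: 2025-12-24 + 16 days = 2026-01-09.
Adding 21 calendar days to 2026-01-09 gives 2026-01-30, which is the last day of the improvement period.
The date termination becomes effective: 7 business days after Friday, 2026-01-30, skipping weekends — Feb 2, Feb 3, Feb 4, Feb 5, Feb 6, Feb 9, Feb 10 — lands on Tuesday, 2026-02-10.

2026-02-10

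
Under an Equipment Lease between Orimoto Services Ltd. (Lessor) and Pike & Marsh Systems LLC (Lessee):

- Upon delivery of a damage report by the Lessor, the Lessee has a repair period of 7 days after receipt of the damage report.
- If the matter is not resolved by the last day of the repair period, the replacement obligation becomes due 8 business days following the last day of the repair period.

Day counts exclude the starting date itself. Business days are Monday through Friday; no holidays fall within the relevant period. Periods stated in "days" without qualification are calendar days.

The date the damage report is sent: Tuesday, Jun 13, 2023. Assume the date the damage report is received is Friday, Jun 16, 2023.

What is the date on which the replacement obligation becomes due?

Adding 7 calendar days to Jun 16, 2023 gives Jun 23, 2023, which is the last day of the repair period.
The date on which the replacement obligation becomes due: 8 business days after Friday, Jun 23, 2023, skipping weekends — Jun 26, Jun 27, Jun 28, Jun 29, Jun 30, Jul 3, Jul 4, Jul 5 — lands on Wednesday, Jul 5, 2023.

Jul 5, 2023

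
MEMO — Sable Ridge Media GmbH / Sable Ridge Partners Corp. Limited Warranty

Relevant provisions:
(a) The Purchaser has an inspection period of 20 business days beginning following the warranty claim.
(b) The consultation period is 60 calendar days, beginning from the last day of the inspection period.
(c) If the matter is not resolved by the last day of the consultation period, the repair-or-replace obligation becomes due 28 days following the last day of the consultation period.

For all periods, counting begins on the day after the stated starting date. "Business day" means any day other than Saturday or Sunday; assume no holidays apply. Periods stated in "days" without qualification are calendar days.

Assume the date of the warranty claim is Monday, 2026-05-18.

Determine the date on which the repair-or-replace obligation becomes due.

2026-09-11

From Monday, 2026-05-18, 20 business days (May 19, May 20, May 21, May 22, …, Jun 11, Jun 12, Jun 15, skipping weekends) brings us to Monday, 2026-06-15, which is the last day of the inspection period.
The last day of the consultation period: 2026-06-15 + 60 days = 2026-08-14.
The date on which the repair-or-replace obligation becomes due: 2026-08-14 + 28 days = 2026-09-11.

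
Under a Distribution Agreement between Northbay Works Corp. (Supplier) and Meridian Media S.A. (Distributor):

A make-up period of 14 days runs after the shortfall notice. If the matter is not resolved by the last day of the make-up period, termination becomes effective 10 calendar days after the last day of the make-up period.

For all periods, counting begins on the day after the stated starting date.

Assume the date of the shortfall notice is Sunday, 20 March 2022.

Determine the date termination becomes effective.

Adding 14 calendar days to 20 March 2022 gives 3 April 2022, which is the last day of the make-up period.
The date termination becomes effective: 3 April 2022 + 10 days = 13 April 2022.

13 April 2022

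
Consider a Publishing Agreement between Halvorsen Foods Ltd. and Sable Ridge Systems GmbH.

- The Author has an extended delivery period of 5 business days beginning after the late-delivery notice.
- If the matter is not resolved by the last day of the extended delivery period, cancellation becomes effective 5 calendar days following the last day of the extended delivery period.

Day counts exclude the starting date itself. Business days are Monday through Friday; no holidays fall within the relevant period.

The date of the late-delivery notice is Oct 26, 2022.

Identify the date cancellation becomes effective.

From Wednesday, Oct 26, 2022, 5 business days (Oct 27, Oct 28, Oct 31, Nov 1, Nov 2, skipping weekends) brings us to Wednesday, Nov 2, 2022, which is the last day of the extended delivery period.
The date cancellation becomes effective: Nov 2, 2022 + 5 days = Nov 7, 2022.

Nov 7, 2022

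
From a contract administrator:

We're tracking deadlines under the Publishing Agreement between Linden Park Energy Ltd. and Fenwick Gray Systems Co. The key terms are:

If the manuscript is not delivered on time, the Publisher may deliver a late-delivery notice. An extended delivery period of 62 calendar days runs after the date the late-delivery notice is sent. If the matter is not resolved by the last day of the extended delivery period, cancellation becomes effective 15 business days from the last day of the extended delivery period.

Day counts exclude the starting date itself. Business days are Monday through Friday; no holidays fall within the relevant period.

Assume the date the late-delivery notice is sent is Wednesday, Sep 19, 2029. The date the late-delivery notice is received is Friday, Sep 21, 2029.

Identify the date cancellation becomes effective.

Adding 62 calendar days to Sep 19, 2029 gives Nov 20, 2029, which is the last day of the extended delivery period.
The date cancellation becomes effective: 15 business days after Tuesday, Nov 20, 2029, skipping weekends — Nov 21, Nov 22, Nov 23, Nov 26, …, Dec 7, Dec 10, Dec 11 — lands on Tuesday, Dec 11, 2029.

Dec 11, 2029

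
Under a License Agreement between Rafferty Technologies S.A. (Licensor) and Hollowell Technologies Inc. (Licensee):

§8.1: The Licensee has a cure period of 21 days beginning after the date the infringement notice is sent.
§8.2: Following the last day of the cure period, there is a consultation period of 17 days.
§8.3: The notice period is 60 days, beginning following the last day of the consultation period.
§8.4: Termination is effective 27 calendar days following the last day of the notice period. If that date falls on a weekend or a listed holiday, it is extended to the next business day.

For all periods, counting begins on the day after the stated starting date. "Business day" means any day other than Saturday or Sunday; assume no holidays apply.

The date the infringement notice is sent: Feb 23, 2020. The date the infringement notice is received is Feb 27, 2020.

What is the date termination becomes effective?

The last day of the cure period: 21 calendar days after Feb 23, 2020 is Mar 15, 2020.
Adding 17 calendar days to Mar 15, 2020 gives Apr 1, 2020, which is the last day of the consultation period.
Adding 60 calendar days to Apr 1, 2020 gives May 31, 2020, which is the last day of the notice period.
The date termination becomes effective: May 31, 2020 + 27 days = Jun 27, 2020. That falls on a Saturday, so it rolls to the next business day, Monday, Jun 29, 2020.

Jun 29, 2020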